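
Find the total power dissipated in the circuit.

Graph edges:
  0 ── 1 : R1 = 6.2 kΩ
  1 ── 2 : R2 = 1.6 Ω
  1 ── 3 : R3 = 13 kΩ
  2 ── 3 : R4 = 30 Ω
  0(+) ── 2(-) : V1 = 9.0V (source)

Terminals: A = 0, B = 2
Nodal analysis, taking node 2 as the 0 V reference.
Source V1 fixes V_0 = 9 V.
KCL at each unknown node (sum of currents leaving = 0; resistances in Ω):
  Node 1: (V_1 - 9)/6200 + (V_1 - 0)/1.6 + (V_1 - V_3)/13000 = 0
  Node 3: (V_3 - V_1)/13000 + (V_3 - 0)/30 = 0
Collecting terms (coefficients in siemens):
  0.6252·V_1 - 0.00007692·V_3 = 0.001452
  0.03341·V_3 - 0.00007692·V_1 = 0
Determinant D = (0.6252)(0.03341) - (-0.00007692)(-0.00007692) = 0.02089
V_1 = [(0.001452)(0.03341) - (-0.00007692)(0)]/D = 0.002322 V
V_3 = [(0.6252)(0) - (0.001452)(-0.00007692)]/D = 0.000005345 V
Power in each resistor, P = (ΔV)²/R:
  P_R1 = (9 - 0.002322)²/6200 = 0.01306 W
  P_R2 = (0.002322 - 0)²/1.6 = 0.000003369 W
  P_R3 = (0.002322 - 0.000005345)²/13000 = 0.0000000004127 W
  P_R4 = (0 - 0.000005345)²/30 = 0.0000000000009525 W
P_total = P_R1 + P_R2 + P_R3 + P_R4 = 0.01306 W

Final answer: 0.01306 W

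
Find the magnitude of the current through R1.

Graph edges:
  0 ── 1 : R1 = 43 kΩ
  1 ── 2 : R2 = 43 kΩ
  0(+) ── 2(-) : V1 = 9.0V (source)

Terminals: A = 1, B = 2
Nodal analysis, taking node 2 as the 0 V reference.
Source V1 fixes V_0 = 9 V.
KCL at each unknown node (sum of currents leaving = 0; resistances in Ω):
  Node 1: (V_1 - 9)/43000 + (V_1 - 0)/43000 = 0
Collecting terms: 0.00004651 × V_1 = 0.0002093  =>  V_1 = 4.5 V
I_R1 = (V_0 - V_1)/R1 = (9 - 4.5)/43000 = 0.0001047 A
|I_R1| = 0.0001047 A

Final answer: |I_R1| = 0.0001047 A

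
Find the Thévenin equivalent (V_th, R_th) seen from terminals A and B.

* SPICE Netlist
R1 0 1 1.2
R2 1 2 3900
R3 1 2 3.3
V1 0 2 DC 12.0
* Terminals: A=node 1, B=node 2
Step 1 — V_th is the open-circuit voltage V_A - V_B (nothing connected across the terminals).
Nodal analysis, taking node 2 as the 0 V reference.
Source V1 fixes V_0 = 12 V.
KCL at each unknown node (sum of currents leaving = 0; resistances in Ω):
  Node 1: (V_1 - 12)/1.2 + (V_1 - 0)/3900 + (V_1 - 0)/3.3 = 0
Collecting terms: 1.137 × V_1 = 10  =>  V_1 = 8.798 V
V_th = V_1 - V_2 = 8.798 - 0 = 8.798 V
Step 2 — R_th: zero the source — replace V1 by a short circuit (node 2 merges into node 0) — and find the resistance seen between A (node 1) and B (node 0).
Reduce the network between node 1 (A) and node 0 (B) by series/parallel combination:
  Rp1 = R1 ‖ R2 ‖ R3 (parallel, all between nodes 0 and 1) = 1/(1/1.2 + 1/3900 + 1/3.3) = 0.8798 Ω
R_th = 0.8798 Ω

Final answer: V_th = 8.798 V, R_th = 0.8798 Ω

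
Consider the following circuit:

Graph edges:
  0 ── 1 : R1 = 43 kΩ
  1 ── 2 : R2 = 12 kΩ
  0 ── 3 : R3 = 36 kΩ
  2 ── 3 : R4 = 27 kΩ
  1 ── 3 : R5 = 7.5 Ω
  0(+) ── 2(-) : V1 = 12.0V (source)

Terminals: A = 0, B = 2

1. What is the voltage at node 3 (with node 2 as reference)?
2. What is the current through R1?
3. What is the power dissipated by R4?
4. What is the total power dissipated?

Nodal analysis, taking node 2 as the 0 V reference.
Source V1 fixes V_0 = 12 V.
KCL at each unknown node (sum of currents leaving = 0; resistances in Ω):
  Node 1: (V_1 - 12)/43000 + (V_1 - 0)/12000 + (V_1 - V_3)/7.5 = 0
  Node 3: (V_3 - 12)/36000 + (V_3 - 0)/27000 + (V_3 - V_1)/7.5 = 0
Collecting terms (coefficients in siemens):
  0.1334·V_1 - 0.1333·V_3 = 0.0002791
  0.1334·V_3 - 0.1333·V_1 = 0.0003333
Determinant D = (0.1334)(0.1334) - (-0.1333)(-0.1333) = 0.00002286
V_1 = [(0.0002791)(0.1334) - (-0.1333)(0.0003333)]/D = 3.573 V
V_3 = [(0.1334)(0.0003333) - (0.0002791)(-0.1333)]/D = 3.573 V
Part 1:
  Read off the nodal solution: V_3 = 3.573 V
Part 2:
  I_R1 = (V_0 - V_1)/R1 = (12 - 3.573)/43000 = 0.000196 A
  Magnitude: I_R1 = 0.000196 A
Part 3:
  I_R4 = (V_2 - V_3)/R4 = (0 - 3.573)/27000 = -0.0001323 A
  P_R4 = I_R4² × R4 = (-0.0001323)² × 27000 = 0.0004729 W
Part 4:
  Power in each resistor, P = (ΔV)²/R:
    P_R1 = (12 - 3.573)²/43000 = 0.001652 W
    P_R2 = (3.573 - 0)²/12000 = 0.001064 W
    P_R3 = (12 - 3.573)²/36000 = 0.001972 W
    P_R4 = (0 - 3.573)²/27000 = 0.0004729 W
    P_R5 = (3.573 - 3.573)²/7.5 = 0.00000007761 W
  P_total = P_R1 + P_R2 + P_R3 + P_R4 + P_R5 = 0.005161 W

Final answers:
1. V_3 = 3.573 V
2. I_R1 = 0.000196 A
3. P_R4 = 0.0004729 W
4. P_total = 0.005161 W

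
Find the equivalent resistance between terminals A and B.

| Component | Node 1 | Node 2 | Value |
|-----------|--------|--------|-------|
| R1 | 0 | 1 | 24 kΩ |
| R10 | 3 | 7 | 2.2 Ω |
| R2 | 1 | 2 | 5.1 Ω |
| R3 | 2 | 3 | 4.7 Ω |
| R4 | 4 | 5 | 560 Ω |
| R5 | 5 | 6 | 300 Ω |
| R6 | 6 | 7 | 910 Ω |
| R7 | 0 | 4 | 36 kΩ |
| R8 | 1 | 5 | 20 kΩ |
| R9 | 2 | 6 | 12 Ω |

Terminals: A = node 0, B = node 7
The network is not a plain series/parallel combination. Inject a 1 A test current into terminal A (node 0) and return it from terminal B (node 7); then R_eq = V_A / (1 A).
Nodal analysis, taking node 7 as the 0 V reference.
Current source I_test pushes 1 A into node 0 and draws it out of node 7.
KCL at each unknown node (sum of currents leaving = 0; resistances in Ω):
  Node 0: (V_0 - V_1)/24000 + (V_0 - V_4)/36000 - 1 = 0
  Node 1: (V_1 - V_0)/24000 + (V_1 - V_2)/5.1 + (V_1 - V_5)/20000 = 0
  Node 2: (V_2 - V_1)/5.1 + (V_2 - V_3)/4.7 + (V_2 - V_6)/12 = 0
  Node 3: (V_3 - V_2)/4.7 + (V_3 - 0)/2.2 = 0
  Node 4: (V_4 - V_0)/36000 + (V_4 - V_5)/560 = 0
  Node 5: (V_5 - V_1)/20000 + (V_5 - V_4)/560 + (V_5 - V_6)/300 = 0
  Node 6: (V_6 - V_2)/12 + (V_6 - V_5)/300 + (V_6 - 0)/910 = 0
Collecting terms (coefficients in siemens):
  0.00006944·V_0 - 0.00004167·V_1 - 0.00002778·V_4 = 1
  0.1962·V_1 - 0.00004167·V_0 - 0.1961·V_2 - 0.00005·V_5 = 0
  0.4922·V_2 - 0.1961·V_1 - 0.2128·V_3 - 0.08333·V_6 = 0
  0.6673·V_3 - 0.2128·V_2 = 0
  0.001813·V_4 - 0.00002778·V_0 - 0.001786·V_5 = 0
  0.005169·V_5 - 0.00005·V_1 - 0.001786·V_4 - 0.003333·V_6 = 0
  0.08777·V_6 - 0.08333·V_2 - 0.003333·V_5 = 0
Solving these 7 simultaneous equations (Gaussian elimination) gives:
  V_0 = 14550 V, V_1 = 9.933 V, V_2 = 6.814 V, V_3 = 2.173 V
  V_4 = 348.7 V, V_5 = 127.9 V, V_6 = 11.33 V
R_eq = V_0 / 1 A = 14550 Ω = 14.55 kΩ

Final answer: 14.55 kΩ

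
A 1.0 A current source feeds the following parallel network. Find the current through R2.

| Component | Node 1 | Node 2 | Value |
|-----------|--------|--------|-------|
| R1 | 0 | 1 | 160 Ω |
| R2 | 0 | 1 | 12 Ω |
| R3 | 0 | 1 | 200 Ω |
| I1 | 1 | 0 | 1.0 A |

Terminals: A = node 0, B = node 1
All resistors sit directly between nodes 0 and 1, so they are in parallel and share one voltage V; the full source current 1 A splits among them.
1/R_par = 1/160 + 1/12 + 1/200 = 0.09458 S  =>  R_par = 10.57 Ω
V = I × R_par = 1 × 10.57 = 10.57 V
I_R2 = V/R2 = 10.57/12 = 0.8811 A

Final answer: 0.8811 A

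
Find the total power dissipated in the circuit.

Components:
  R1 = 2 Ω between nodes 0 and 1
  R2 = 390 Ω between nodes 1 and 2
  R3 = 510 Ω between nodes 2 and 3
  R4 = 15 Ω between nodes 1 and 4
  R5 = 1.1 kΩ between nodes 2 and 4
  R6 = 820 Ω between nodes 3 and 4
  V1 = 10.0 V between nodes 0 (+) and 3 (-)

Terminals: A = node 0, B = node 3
Nodal analysis, taking node 3 as the 0 V reference.
Source V1 fixes V_0 = 10 V.
KCL at each unknown node (sum of currents leaving = 0; resistances in Ω):
  Node 1: (V_1 - 10)/2 + (V_1 - V_2)/390 + (V_1 - V_4)/15 = 0
  Node 2: (V_2 - V_1)/390 + (V_2 - 0)/510 + (V_2 - V_4)/1100 = 0
  Node 4: (V_4 - V_1)/15 + (V_4 - V_2)/1100 + (V_4 - 0)/820 = 0
Collecting terms (coefficients in siemens):
  0.5692·V_1 - 0.002564·V_2 - 0.06667·V_4 = 5
  0.005434·V_2 - 0.002564·V_1 - 0.0009091·V_4 = 0
  0.0688·V_4 - 0.06667·V_1 - 0.0009091·V_2 = 0
Solving these 3 simultaneous equations (Gaussian elimination) gives:
  V_1 = 9.951 V, V_2 = 6.323 V, V_4 = 9.727 V
Power in each resistor, P = (ΔV)²/R:
  P_R1 = (10 - 9.951)²/2 = 0.001177 W
  P_R2 = (9.951 - 6.323)²/390 = 0.03376 W
  P_R3 = (6.323 - 0)²/510 = 0.07839 W
  P_R4 = (9.951 - 9.727)²/15 = 0.003356 W
  P_R5 = (6.323 - 9.727)²/1100 = 0.01053 W
  P_R6 = (0 - 9.727)²/820 = 0.1154 W
P_total = P_R1 + P_R2 + P_R3 + P_R4 + P_R5 + P_R6 = 0.2426 W

Final answer: 0.2426 W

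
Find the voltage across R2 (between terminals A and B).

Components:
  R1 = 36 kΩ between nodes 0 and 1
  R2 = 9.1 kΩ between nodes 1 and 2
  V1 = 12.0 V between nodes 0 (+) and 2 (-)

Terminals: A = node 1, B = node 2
R1 and R2 are in series across V1 (node 0 → node 1 → node 2), and the output A–B is taken across R2, so this is a voltage divider.
Series current: I = V1/(R1 + R2) = 12/(36000 + 9100) = 12/45100 = 0.0002661 A
V_R2 = I × R2 = V1 × R2/(R1 + R2) = 12 × 9100/45100 = 2.421 V

Final answer: 2.421 V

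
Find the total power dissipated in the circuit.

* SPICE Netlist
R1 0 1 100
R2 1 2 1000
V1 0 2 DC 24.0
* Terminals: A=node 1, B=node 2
Nodal analysis, taking node 2 as the 0 V reference.
Source V1 fixes V_0 = 24 V.
KCL at each unknown node (sum of currents leaving = 0; resistances in Ω):
  Node 1: (V_1 - 24)/100 + (V_1 - 0)/1000 = 0
Collecting terms: 0.011 × V_1 = 0.24  =>  V_1 = 21.82 V
Power in each resistor, P = (ΔV)²/R:
  P_R1 = (24 - 21.82)²/100 = 0.0476 W
  P_R2 = (21.82 - 0)²/1000 = 0.476 W
P_total = P_R1 + P_R2 = 0.5236 W

Final answer: 0.5236 W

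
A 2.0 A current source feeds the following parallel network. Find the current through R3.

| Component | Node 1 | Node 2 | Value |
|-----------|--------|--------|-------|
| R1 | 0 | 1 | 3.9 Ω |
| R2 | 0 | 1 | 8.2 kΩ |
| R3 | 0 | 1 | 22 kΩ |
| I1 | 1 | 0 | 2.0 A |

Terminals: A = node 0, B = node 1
All resistors sit directly between nodes 0 and 1, so they are in parallel and share one voltage V; the full source current 2 A splits among them.
1/R_par = 1/3.9 + 1/8200 + 1/22000 = 0.2566 S  =>  R_par = 3.897 Ω
V = I × R_par = 2 × 3.897 = 7.795 V
I_R3 = V/R3 = 7.795/22000 = 0.0003543 A

Final answer: 0.0003543 A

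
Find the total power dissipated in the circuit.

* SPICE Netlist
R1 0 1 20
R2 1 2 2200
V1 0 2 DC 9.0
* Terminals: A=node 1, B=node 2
Nodal analysis, taking node 2 as the 0 V reference.
Source V1 fixes V_0 = 9 V.
KCL at each unknown node (sum of currents leaving = 0; resistances in Ω):
  Node 1: (V_1 - 9)/20 + (V_1 - 0)/2200 = 0
Collecting terms: 0.05045 × V_1 = 0.45  =>  V_1 = 8.919 V
Power in each resistor, P = (ΔV)²/R:
  P_R1 = (9 - 8.919)²/20 = 0.0003287 W
  P_R2 = (8.919 - 0)²/2200 = 0.03616 W
P_total = P_R1 + P_R2 = 0.03649 W

Final answer: 0.03649 W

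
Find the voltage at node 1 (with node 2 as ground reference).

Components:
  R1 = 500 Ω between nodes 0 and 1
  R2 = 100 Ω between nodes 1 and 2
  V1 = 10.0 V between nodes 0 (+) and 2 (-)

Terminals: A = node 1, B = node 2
Nodal analysis, taking node 2 as the 0 V reference.
Source V1 fixes V_0 = 10 V.
KCL at each unknown node (sum of currents leaving = 0; resistances in Ω):
  Node 1: (V_1 - 10)/500 + (V_1 - 0)/100 = 0
Collecting terms: 0.012 × V_1 = 0.02  =>  V_1 = 1.667 V
The requested potential is V_1 = 1.667 V.

Final answer: V_1 = 1.667 V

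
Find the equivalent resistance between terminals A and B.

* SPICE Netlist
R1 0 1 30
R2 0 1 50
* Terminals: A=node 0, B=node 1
Reduce the network between node 0 (A) and node 1 (B) by series/parallel combination:
  Rp1 = R1 ‖ R2 (parallel, both between nodes 0 and 1) = 1/(1/30 + 1/50) = 18.75 Ω
R_eq = 18.75 Ω

Final answer: 18.75 Ω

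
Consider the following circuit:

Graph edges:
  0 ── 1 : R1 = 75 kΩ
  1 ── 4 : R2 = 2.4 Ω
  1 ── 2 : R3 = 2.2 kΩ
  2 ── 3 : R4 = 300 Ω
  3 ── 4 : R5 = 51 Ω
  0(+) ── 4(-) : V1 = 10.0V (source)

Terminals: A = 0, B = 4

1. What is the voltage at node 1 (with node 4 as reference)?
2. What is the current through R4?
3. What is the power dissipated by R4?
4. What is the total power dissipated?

Nodal analysis, taking node 4 as the 0 V reference.
Source V1 fixes V_0 = 10 V.
KCL at each unknown node (sum of currents leaving = 0; resistances in Ω):
  Node 1: (V_1 - 10)/75000 + (V_1 - 0)/2.4 + (V_1 - V_2)/2200 = 0
  Node 2: (V_2 - V_1)/2200 + (V_2 - V_3)/300 = 0
  Node 3: (V_3 - V_2)/300 + (V_3 - 0)/51 = 0
Collecting terms (coefficients in siemens):
  0.4171·V_1 - 0.0004545·V_2 = 0.0001333
  0.003788·V_2 - 0.0004545·V_1 - 0.003333·V_3 = 0
  0.02294·V_3 - 0.003333·V_2 = 0
Solving these 3 simultaneous equations (Gaussian elimination) gives:
  V_1 = 0.0003197 V, V_2 = 0.00004399 V, V_3 = 0.000006391 V
Part 1:
  Read off the nodal solution: V_1 = 0.0003197 V
Part 2:
  I_R4 = (V_2 - V_3)/R4 = (0.00004399 - 0.000006391)/300 = 0.0000001253 A
  Magnitude: I_R4 = 0.0000001253 A
Part 3:
  I_R4 = (V_2 - V_3)/R4 = (0.00004399 - 0.000006391)/300 = 0.0000001253 A
  P_R4 = I_R4² × R4 = (0.0000001253)² × 300 = 0.000000000004711 W
Part 4:
  Power in each resistor, P = (ΔV)²/R:
    P_R1 = (10 - 0.0003197)²/75000 = 0.001333 W
    P_R2 = (0.0003197 - 0)²/2.4 = 0.00000004258 W
    P_R3 = (0.0003197 - 0.00004399)²/2200 = 0.00000000003455 W
    P_R4 = (0.00004399 - 0.000006391)²/300 = 0.000000000004711 W
    P_R5 = (0.000006391 - 0)²/51 = 0.0000000000008009 W
  P_total = P_R1 + P_R2 + P_R3 + P_R4 + P_R5 = 0.001333 W

Final answers:
1. V_1 = 0.0003197 V
2. I_R4 = 1.253e-07 A
3. P_R4 = 4.711e-12 W
4. P_total = 0.001333 W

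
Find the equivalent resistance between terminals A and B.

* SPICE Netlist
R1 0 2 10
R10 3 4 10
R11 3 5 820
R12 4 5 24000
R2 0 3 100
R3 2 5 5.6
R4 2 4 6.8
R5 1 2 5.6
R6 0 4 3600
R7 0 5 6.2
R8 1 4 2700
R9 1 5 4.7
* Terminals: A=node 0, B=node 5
The network is not a plain series/parallel combination. Inject a 1 A test current into terminal A (node 0) and return it from terminal B (node 5); then R_eq = V_A / (1 A).
Nodal analysis, taking node 5 as the 0 V reference.
Current source I_test pushes 1 A into node 0 and draws it out of node 5.
KCL at each unknown node (sum of currents leaving = 0; resistances in Ω):
  Node 0: (V_0 - V_2)/10 + (V_0 - V_3)/100 + (V_0 - V_4)/3600 + (V_0 - 0)/6.2 - 1 = 0
  Node 1: (V_1 - V_2)/5.6 + (V_1 - V_4)/2700 + (V_1 - 0)/4.7 = 0
  Node 2: (V_2 - V_0)/10 + (V_2 - V_1)/5.6 + (V_2 - 0)/5.6 + (V_2 - V_4)/6.8 = 0
  Node 3: (V_3 - V_0)/100 + (V_3 - V_4)/10 + (V_3 - 0)/820 = 0
  Node 4: (V_4 - V_0)/3600 + (V_4 - V_1)/2700 + (V_4 - V_2)/6.8 + (V_4 - V_3)/10 + (V_4 - 0)/24000 = 0
Collecting terms (coefficients in siemens):
  0.2716·V_0 - 0.1·V_2 - 0.01·V_3 - 0.0002778·V_4 = 1
  0.3917·V_1 - 0.1786·V_2 - 0.0003704·V_4 = 0
  0.6042·V_2 - 0.1·V_0 - 0.1786·V_1 - 0.1471·V_4 = 0
  0.1112·V_3 - 0.01·V_0 - 0.1·V_4 = 0
  0.2477·V_4 - 0.0002778·V_0 - 0.0003704·V_1 - 0.1471·V_2 - 0.1·V_3 = 0
Solving these 5 simultaneous equations (Gaussian elimination) gives:
  V_0 = 4.175 V, V_1 = 0.5378 V, V_2 = 1.177 V, V_3 = 1.583 V
  V_4 = 1.343 V
R_eq = V_0 / 1 A = 4.175 Ω

Final answer: 4.175 Ω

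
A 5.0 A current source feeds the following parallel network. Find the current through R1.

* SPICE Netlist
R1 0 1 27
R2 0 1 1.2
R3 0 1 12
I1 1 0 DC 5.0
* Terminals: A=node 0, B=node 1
All resistors sit directly between nodes 0 and 1, so they are in parallel and share one voltage V; the full source current 5 A splits among them.
1/R_par = 1/27 + 1/1.2 + 1/12 = 0.9537 S  =>  R_par = 1.049 Ω
V = I × R_par = 5 × 1.049 = 5.243 V
I_R1 = V/R1 = 5.243/27 = 0.1942 A

Final answer: 0.1942 A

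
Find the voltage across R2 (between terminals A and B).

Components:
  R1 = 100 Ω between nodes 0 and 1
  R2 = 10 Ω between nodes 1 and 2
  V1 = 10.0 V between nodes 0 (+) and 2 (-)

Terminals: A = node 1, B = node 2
R1 and R2 are in series across V1 (node 0 → node 1 → node 2), and the output A–B is taken across R2, so this is a voltage divider.
Series current: I = V1/(R1 + R2) = 10/(100 + 10) = 10/110 = 0.09091 A
V_R2 = I × R2 = V1 × R2/(R1 + R2) = 10 × 10/110 = 0.9091 V

Final answer: 0.9091 V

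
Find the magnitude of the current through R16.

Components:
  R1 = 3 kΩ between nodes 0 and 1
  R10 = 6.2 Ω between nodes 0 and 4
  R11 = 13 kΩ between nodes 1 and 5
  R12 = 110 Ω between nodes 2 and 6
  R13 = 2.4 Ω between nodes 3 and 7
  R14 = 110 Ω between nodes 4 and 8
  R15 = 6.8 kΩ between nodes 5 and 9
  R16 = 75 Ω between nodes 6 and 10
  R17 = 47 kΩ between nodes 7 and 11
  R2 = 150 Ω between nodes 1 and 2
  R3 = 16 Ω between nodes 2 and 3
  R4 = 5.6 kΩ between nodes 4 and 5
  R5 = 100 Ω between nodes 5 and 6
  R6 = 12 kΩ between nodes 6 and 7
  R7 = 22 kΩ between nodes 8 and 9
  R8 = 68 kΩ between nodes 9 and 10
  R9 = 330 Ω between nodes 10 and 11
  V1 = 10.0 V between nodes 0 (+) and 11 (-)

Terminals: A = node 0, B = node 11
Nodal analysis, taking node 11 as the 0 V reference.
Source V1 fixes V_0 = 10 V.
KCL at each unknown node (sum of currents leaving = 0; resistances in Ω):
  Node 1: (V_1 - 10)/3000 + (V_1 - V_2)/150 + (V_1 - V_5)/13000 = 0
  Node 2: (V_2 - V_1)/150 + (V_2 - V_3)/16 + (V_2 - V_6)/110 = 0
  Node 3: (V_3 - V_2)/16 + (V_3 - V_7)/2.4 = 0
  Node 4: (V_4 - V_5)/5600 + (V_4 - 10)/6.2 + (V_4 - V_8)/110 = 0
  Node 5: (V_5 - V_4)/5600 + (V_5 - V_6)/100 + (V_5 - V_1)/13000 + (V_5 - V_9)/6800 = 0
  Node 6: (V_6 - V_5)/100 + (V_6 - V_7)/12000 + (V_6 - V_2)/110 + (V_6 - V_10)/75 = 0
  Node 7: (V_7 - V_6)/12000 + (V_7 - V_3)/2.4 + (V_7 - 0)/47000 = 0
  Node 8: (V_8 - V_9)/22000 + (V_8 - V_4)/110 = 0
  Node 9: (V_9 - V_8)/22000 + (V_9 - V_10)/68000 + (V_9 - V_5)/6800 = 0
  Node 10: (V_10 - V_9)/68000 + (V_10 - 0)/330 + (V_10 - V_6)/75 = 0
Collecting terms (coefficients in siemens):
  0.007077·V_1 - 0.006667·V_2 - 0.00007692·V_5 = 0.003333
  0.07826·V_2 - 0.006667·V_1 - 0.0625·V_3 - 0.009091·V_6 = 0
  0.4792·V_3 - 0.0625·V_2 - 0.4167·V_7 = 0
  0.1706·V_4 - 0.0001786·V_5 - 0.009091·V_8 = 1.613
  0.0104·V_5 - 0.00007692·V_1 - 0.0001786·V_4 - 0.01·V_6 - 0.0001471·V_9 = 0
  0.03251·V_6 - 0.009091·V_2 - 0.01·V_5 - 0.00008333·V_7 - 0.01333·V_10 = 0
  0.4168·V_7 - 0.4167·V_3 - 0.00008333·V_6 = 0
  0.009136·V_8 - 0.009091·V_4 - 0.00004545·V_9 = 0
  0.0002072·V_9 - 0.0001471·V_5 - 0.00004545·V_8 - 0.00001471·V_10 = 0
  0.01638·V_10 - 0.01333·V_6 - 0.00001471·V_9 = 0
Solving these 10 simultaneous equations (Gaussian elimination) gives:
  V_1 = 2.36 V, V_2 = 1.983 V, V_3 = 1.982 V, V_4 = 9.989 V
  V_5 = 1.888 V, V_6 = 1.714 V, V_7 = 1.982 V, V_8 = 9.958 V
  V_9 = 3.624 V, V_10 = 1.399 V
I_R16 = (V_6 - V_10)/R16 = (1.714 - 1.399)/75 = 0.004206 A
|I_R16| = 0.004206 A

Final answer: |I_R16| = 0.004206 A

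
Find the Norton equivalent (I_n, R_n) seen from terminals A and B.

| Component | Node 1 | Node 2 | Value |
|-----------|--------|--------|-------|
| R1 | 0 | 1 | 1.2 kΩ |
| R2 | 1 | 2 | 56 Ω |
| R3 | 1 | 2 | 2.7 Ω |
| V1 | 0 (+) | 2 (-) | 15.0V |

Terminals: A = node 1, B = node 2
Find the Thévenin equivalent first; then I_n = V_th/R_th and R_n = R_th.
Step 1 — V_th is the open-circuit voltage V_A - V_B (nothing connected across the terminals).
Nodal analysis, taking node 2 as the 0 V reference.
Source V1 fixes V_0 = 15 V.
KCL at each unknown node (sum of currents leaving = 0; resistances in Ω):
  Node 1: (V_1 - 15)/1200 + (V_1 - 0)/56 + (V_1 - 0)/2.7 = 0
Collecting terms: 0.3891 × V_1 = 0.0125  =>  V_1 = 0.03213 V
V_th = V_1 - V_2 = 0.03213 - 0 = 0.03213 V
Step 2 — R_th: zero the source — replace V1 by a short circuit (node 2 merges into node 0) — and find the resistance seen between A (node 1) and B (node 0).
Reduce the network between node 1 (A) and node 0 (B) by series/parallel combination:
  Rp1 = R1 ‖ R2 ‖ R3 (parallel, all between nodes 0 and 1) = 1/(1/1200 + 1/56 + 1/2.7) = 2.57 Ω
R_th = 2.57 Ω
I_n = V_th/R_th = 0.03213/2.57 = 0.0125 A, and R_n = R_th = 2.57 Ω

Final answer: I_n = 0.0125 A, R_n = 2.57 Ω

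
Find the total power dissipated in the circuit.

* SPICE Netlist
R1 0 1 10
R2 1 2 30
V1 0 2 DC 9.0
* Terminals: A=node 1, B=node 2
Nodal analysis, taking node 2 as the 0 V reference.
Source V1 fixes V_0 = 9 V.
KCL at each unknown node (sum of currents leaving = 0; resistances in Ω):
  Node 1: (V_1 - 9)/10 + (V_1 - 0)/30 = 0
Collecting terms: 0.1333 × V_1 = 0.9  =>  V_1 = 6.75 V
Power in each resistor, P = (ΔV)²/R:
  P_R1 = (9 - 6.75)²/10 = 0.5062 W
  P_R2 = (6.75 - 0)²/30 = 1.519 W
P_total = P_R1 + P_R2 = 2.025 W

Final answer: 2.025 W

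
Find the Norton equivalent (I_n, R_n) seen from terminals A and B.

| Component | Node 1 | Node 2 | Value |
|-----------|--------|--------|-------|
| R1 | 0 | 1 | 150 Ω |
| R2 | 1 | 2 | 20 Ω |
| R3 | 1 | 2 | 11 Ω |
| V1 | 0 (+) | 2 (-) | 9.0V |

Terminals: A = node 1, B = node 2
Find the Thévenin equivalent first; then I_n = V_th/R_th and R_n = R_th.
Step 1 — V_th is the open-circuit voltage V_A - V_B (nothing connected across the terminals).
Nodal analysis, taking node 2 as the 0 V reference.
Source V1 fixes V_0 = 9 V.
KCL at each unknown node (sum of currents leaving = 0; resistances in Ω):
  Node 1: (V_1 - 9)/150 + (V_1 - 0)/20 + (V_1 - 0)/11 = 0
Collecting terms: 0.1476 × V_1 = 0.06  =>  V_1 = 0.4066 V
V_th = V_1 - V_2 = 0.4066 - 0 = 0.4066 V
Step 2 — R_th: zero the source — replace V1 by a short circuit (node 2 merges into node 0) — and find the resistance seen between A (node 1) and B (node 0).
Reduce the network between node 1 (A) and node 0 (B) by series/parallel combination:
  Rp1 = R1 ‖ R2 ‖ R3 (parallel, all between nodes 0 and 1) = 1/(1/150 + 1/20 + 1/11) = 6.776 Ω
R_th = 6.776 Ω
I_n = V_th/R_th = 0.4066/6.776 = 0.06 A, and R_n = R_th = 6.776 Ω

Final answer: I_n = 0.06 A, R_n = 6.776 Ω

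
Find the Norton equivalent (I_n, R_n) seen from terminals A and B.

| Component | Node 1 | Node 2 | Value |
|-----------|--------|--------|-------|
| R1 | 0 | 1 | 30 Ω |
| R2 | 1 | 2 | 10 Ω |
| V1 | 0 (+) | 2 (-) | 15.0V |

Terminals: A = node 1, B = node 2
Find the Thévenin equivalent first; then I_n = V_th/R_th and R_n = R_th.
Step 1 — V_th is the open-circuit voltage V_A - V_B (nothing connected across the terminals).
Nodal analysis, taking node 2 as the 0 V reference.
Source V1 fixes V_0 = 15 V.
KCL at each unknown node (sum of currents leaving = 0; resistances in Ω):
  Node 1: (V_1 - 15)/30 + (V_1 - 0)/10 = 0
Collecting terms: 0.1333 × V_1 = 0.5  =>  V_1 = 3.75 V
V_th = V_1 - V_2 = 3.75 - 0 = 3.75 V
Step 2 — R_th: zero the source — replace V1 by a short circuit (node 2 merges into node 0) — and find the resistance seen between A (node 1) and B (node 0).
Reduce the network between node 1 (A) and node 0 (B) by series/parallel combination:
  Rp1 = R1 ‖ R2 (parallel, both between nodes 0 and 1) = 1/(1/30 + 1/10) = 7.5 Ω
R_th = 7.5 Ω
I_n = V_th/R_th = 3.75/7.5 = 0.5 A, and R_n = R_th = 7.5 Ω

Final answer: I_n = 0.5 A, R_n = 7.5 Ω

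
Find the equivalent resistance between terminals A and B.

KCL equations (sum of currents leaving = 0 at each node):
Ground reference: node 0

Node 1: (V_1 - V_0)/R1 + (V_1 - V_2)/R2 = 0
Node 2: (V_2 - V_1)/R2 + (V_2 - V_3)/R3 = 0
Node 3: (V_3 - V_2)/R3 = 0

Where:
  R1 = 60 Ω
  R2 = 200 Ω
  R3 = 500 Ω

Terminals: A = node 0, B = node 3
Reduce the network between node 0 (A) and node 3 (B) by series/parallel combination:
  Rs1 = R1 + R2 (series, joined only at node 1) = 60 + 200 = 260 Ω
  Rs2 = R3 + Rs1 (series, joined only at node 2) = 500 + 260 = 760 Ω
R_eq = 760 Ω

Final answer: 760 Ω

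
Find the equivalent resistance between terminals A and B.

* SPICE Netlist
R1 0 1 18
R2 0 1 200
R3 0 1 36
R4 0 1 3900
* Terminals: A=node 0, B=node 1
Reduce the network between node 0 (A) and node 1 (B) by series/parallel combination:
  Rp1 = R1 ‖ R2 ‖ R3 ‖ R4 (parallel, all between nodes 0 and 1) = 1/(1/18 + 1/200 + 1/36 + 1/3900) = 11.29 Ω
R_eq = 11.29 Ω

Final answer: 11.29 Ω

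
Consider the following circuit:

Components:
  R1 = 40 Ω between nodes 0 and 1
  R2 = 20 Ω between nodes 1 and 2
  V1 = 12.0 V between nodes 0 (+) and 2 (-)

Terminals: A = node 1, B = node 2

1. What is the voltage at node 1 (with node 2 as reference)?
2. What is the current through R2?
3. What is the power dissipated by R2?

Nodal analysis, taking node 2 as the 0 V reference.
Source V1 fixes V_0 = 12 V.
KCL at each unknown node (sum of currents leaving = 0; resistances in Ω):
  Node 1: (V_1 - 12)/40 + (V_1 - 0)/20 = 0
Collecting terms: 0.075 × V_1 = 0.3  =>  V_1 = 4 V
Part 1:
  Read off the nodal solution: V_1 = 4 V
Part 2:
  I_R2 = (V_1 - V_2)/R2 = (4 - 0)/20 = 0.2 A
  Magnitude: I_R2 = 0.2 A
Part 3:
  I_R2 = (V_1 - V_2)/R2 = (4 - 0)/20 = 0.2 A
  P_R2 = I_R2² × R2 = (0.2)² × 20 = 0.8 W

Final answers:
1. V_1 = 4 V
2. I_R2 = 0.2 A
3. P_R2 = 0.8 W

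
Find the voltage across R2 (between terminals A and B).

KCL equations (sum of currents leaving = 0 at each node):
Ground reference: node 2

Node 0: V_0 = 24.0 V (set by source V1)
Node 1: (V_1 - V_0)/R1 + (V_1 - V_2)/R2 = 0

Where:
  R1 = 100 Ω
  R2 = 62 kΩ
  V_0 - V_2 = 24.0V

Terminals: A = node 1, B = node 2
R1 and R2 are in series across V1 (node 0 → node 1 → node 2), and the output A–B is taken across R2, so this is a voltage divider.
Series current: I = V1/(R1 + R2) = 24/(100 + 62000) = 24/62100 = 0.0003865 A
V_R2 = I × R2 = V1 × R2/(R1 + R2) = 24 × 62000/62100 = 23.96 V

Final answer: 23.96 V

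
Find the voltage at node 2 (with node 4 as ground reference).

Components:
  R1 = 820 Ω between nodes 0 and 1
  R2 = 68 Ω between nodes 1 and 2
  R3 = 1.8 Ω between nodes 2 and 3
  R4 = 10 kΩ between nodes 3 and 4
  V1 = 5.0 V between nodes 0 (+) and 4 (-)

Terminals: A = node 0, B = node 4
Nodal analysis, taking node 4 as the 0 V reference.
Source V1 fixes V_0 = 5 V.
KCL at each unknown node (sum of currents leaving = 0; resistances in Ω):
  Node 1: (V_1 - 5)/820 + (V_1 - V_2)/68 = 0
  Node 2: (V_2 - V_1)/68 + (V_2 - V_3)/1.8 = 0
  Node 3: (V_3 - V_2)/1.8 + (V_3 - 0)/10000 = 0
Collecting terms (coefficients in siemens):
  0.01593·V_1 - 0.01471·V_2 = 0.006098
  0.5703·V_2 - 0.01471·V_1 - 0.5556·V_3 = 0
  0.5557·V_3 - 0.5556·V_2 = 0
Solving these 3 simultaneous equations (Gaussian elimination) gives:
  V_1 = 4.624 V, V_2 = 4.592 V, V_3 = 4.591 V
The requested potential is V_2 = 4.592 V.

Final answer: V_2 = 4.592 V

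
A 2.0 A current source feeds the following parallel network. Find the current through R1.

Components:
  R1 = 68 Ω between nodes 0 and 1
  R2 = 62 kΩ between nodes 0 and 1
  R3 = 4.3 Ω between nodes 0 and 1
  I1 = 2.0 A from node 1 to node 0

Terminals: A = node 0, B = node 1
All resistors sit directly between nodes 0 and 1, so they are in parallel and share one voltage V; the full source current 2 A splits among them.
1/R_par = 1/68 + 1/62000 + 1/4.3 = 0.2473 S  =>  R_par = 4.044 Ω
V = I × R_par = 2 × 4.044 = 8.088 V
I_R1 = V/R1 = 8.088/68 = 0.1189 A

Final answer: 0.1189 A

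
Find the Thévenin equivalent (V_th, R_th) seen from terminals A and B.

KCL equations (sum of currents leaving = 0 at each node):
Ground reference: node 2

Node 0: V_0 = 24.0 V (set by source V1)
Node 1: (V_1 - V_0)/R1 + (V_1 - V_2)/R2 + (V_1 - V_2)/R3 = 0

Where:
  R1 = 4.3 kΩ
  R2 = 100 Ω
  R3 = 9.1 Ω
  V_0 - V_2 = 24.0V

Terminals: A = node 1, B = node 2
Step 1 — V_th is the open-circuit voltage V_A - V_B (nothing connected across the terminals).
Nodal analysis, taking node 2 as the 0 V reference.
Source V1 fixes V_0 = 24 V.
KCL at each unknown node (sum of currents leaving = 0; resistances in Ω):
  Node 1: (V_1 - 24)/4300 + (V_1 - 0)/100 + (V_1 - 0)/9.1 = 0
Collecting terms: 0.1201 × V_1 = 0.005581  =>  V_1 = 0.04646 V
V_th = V_1 - V_2 = 0.04646 - 0 = 0.04646 V
Step 2 — R_th: zero the source — replace V1 by a short circuit (node 2 merges into node 0) — and find the resistance seen between A (node 1) and B (node 0).
Reduce the network between node 1 (A) and node 0 (B) by series/parallel combination:
  Rp1 = R1 ‖ R2 ‖ R3 (parallel, all between nodes 0 and 1) = 1/(1/4300 + 1/100 + 1/9.1) = 8.325 Ω
R_th = 8.325 Ω

Final answer: V_th = 0.04646 V, R_th = 8.325 Ω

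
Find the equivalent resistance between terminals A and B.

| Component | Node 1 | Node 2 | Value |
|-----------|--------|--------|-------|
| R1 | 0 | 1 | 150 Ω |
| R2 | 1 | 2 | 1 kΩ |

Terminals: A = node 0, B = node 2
Reduce the network between node 0 (A) and node 2 (B) by series/parallel combination:
  Rs1 = R1 + R2 (series, joined only at node 1) = 150 + 1000 = 1150 Ω
R_eq = 1.15 kΩ

Final answer: 1.15 kΩ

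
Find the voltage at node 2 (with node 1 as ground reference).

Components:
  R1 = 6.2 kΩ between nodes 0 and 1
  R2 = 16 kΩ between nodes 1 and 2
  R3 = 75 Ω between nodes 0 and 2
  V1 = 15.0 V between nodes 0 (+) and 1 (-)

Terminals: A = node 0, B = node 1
Nodal analysis, taking node 1 as the 0 V reference.
Source V1 fixes V_0 = 15 V.
KCL at each unknown node (sum of currents leaving = 0; resistances in Ω):
  Node 2: (V_2 - 0)/16000 + (V_2 - 15)/75 = 0
Collecting terms: 0.0134 × V_2 = 0.2  =>  V_2 = 14.93 V
The requested potential is V_2 = 14.93 V.

Final answer: V_2 = 14.93 V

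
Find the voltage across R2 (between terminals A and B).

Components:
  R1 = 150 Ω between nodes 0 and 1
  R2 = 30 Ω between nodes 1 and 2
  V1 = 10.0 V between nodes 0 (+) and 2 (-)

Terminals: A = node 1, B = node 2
R1 and R2 are in series across V1 (node 0 → node 1 → node 2), and the output A–B is taken across R2, so this is a voltage divider.
Series current: I = V1/(R1 + R2) = 10/(150 + 30) = 10/180 = 0.05556 A
V_R2 = I × R2 = V1 × R2/(R1 + R2) = 10 × 30/180 = 1.667 V

Final answer: 1.667 V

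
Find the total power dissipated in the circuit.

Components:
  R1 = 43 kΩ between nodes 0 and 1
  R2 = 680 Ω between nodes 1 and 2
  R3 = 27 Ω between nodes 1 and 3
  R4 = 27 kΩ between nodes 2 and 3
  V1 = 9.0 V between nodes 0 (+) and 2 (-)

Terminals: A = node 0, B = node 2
Nodal analysis, taking node 2 as the 0 V reference.
Source V1 fixes V_0 = 9 V.
KCL at each unknown node (sum of currents leaving = 0; resistances in Ω):
  Node 1: (V_1 - 9)/43000 + (V_1 - 0)/680 + (V_1 - V_3)/27 = 0
  Node 3: (V_3 - V_1)/27 + (V_3 - 0)/27000 = 0
Collecting terms (coefficients in siemens):
  0.03853·V_1 - 0.03704·V_3 = 0.0002093
  0.03707·V_3 - 0.03704·V_1 = 0
Determinant D = (0.03853)(0.03707) - (-0.03704)(-0.03704) = 0.00005675
V_1 = [(0.0002093)(0.03707) - (-0.03704)(0)]/D = 0.1367 V
V_3 = [(0.03853)(0) - (0.0002093)(-0.03704)]/D = 0.1366 V
Power in each resistor, P = (ΔV)²/R:
  P_R1 = (9 - 0.1367)²/43000 = 0.001827 W
  P_R2 = (0.1367 - 0)²/680 = 0.00002749 W
  P_R3 = (0.1367 - 0.1366)²/27 = 0.000000000691 W
  P_R4 = (0 - 0.1366)²/27000 = 0.000000691 W
P_total = P_R1 + P_R2 + P_R3 + P_R4 = 0.001855 W

Final answer: 0.001855 W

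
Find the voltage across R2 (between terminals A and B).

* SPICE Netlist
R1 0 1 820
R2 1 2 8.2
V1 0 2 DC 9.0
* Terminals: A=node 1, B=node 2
R1 and R2 are in series across V1 (node 0 → node 1 → node 2), and the output A–B is taken across R2, so this is a voltage divider.
Series current: I = V1/(R1 + R2) = 9/(820 + 8.2) = 9/828.2 = 0.01087 A
V_R2 = I × R2 = V1 × R2/(R1 + R2) = 9 × 8.2/828.2 = 0.08911 V

Final answer: 0.08911 V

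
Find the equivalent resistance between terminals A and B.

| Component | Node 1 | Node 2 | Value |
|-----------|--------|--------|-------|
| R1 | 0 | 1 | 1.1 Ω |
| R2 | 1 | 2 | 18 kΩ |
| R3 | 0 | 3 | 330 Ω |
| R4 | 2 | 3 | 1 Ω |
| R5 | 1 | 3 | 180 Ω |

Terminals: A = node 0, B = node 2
The network is not a plain series/parallel combination. Inject a 1 A test current into terminal A (node 0) and return it from terminal B (node 2); then R_eq = V_A / (1 A).
Nodal analysis, taking node 2 as the 0 V reference.
Current source I_test pushes 1 A into node 0 and draws it out of node 2.
KCL at each unknown node (sum of currents leaving = 0; resistances in Ω):
  Node 0: (V_0 - V_1)/1.1 + (V_0 - V_3)/330 - 1 = 0
  Node 1: (V_1 - V_0)/1.1 + (V_1 - 0)/18000 + (V_1 - V_3)/180 = 0
  Node 3: (V_3 - V_0)/330 + (V_3 - V_1)/180 + (V_3 - 0)/1 = 0
Collecting terms (coefficients in siemens):
  0.9121·V_0 - 0.9091·V_1 - 0.00303·V_3 = 1
  0.9147·V_1 - 0.9091·V_0 - 0.005556·V_3 = 0
  1.009·V_3 - 0.00303·V_0 - 0.005556·V_1 = 0
Solving these 3 simultaneous equations (Gaussian elimination) gives:
  V_0 = 117.2 V, V_1 = 116.5 V, V_3 = 0.9935 V
R_eq = V_0 / 1 A = 117.2 Ω

Final answer: 117.2 Ω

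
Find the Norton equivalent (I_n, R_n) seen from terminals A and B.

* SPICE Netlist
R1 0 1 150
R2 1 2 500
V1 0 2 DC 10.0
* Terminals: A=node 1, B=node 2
Find the Thévenin equivalent first; then I_n = V_th/R_th and R_n = R_th.
Step 1 — V_th is the open-circuit voltage V_A - V_B (nothing connected across the terminals).
Nodal analysis, taking node 2 as the 0 V reference.
Source V1 fixes V_0 = 10 V.
KCL at each unknown node (sum of currents leaving = 0; resistances in Ω):
  Node 1: (V_1 - 10)/150 + (V_1 - 0)/500 = 0
Collecting terms: 0.008667 × V_1 = 0.06667  =>  V_1 = 7.692 V
V_th = V_1 - V_2 = 7.692 - 0 = 7.692 V
Step 2 — R_th: zero the source — replace V1 by a short circuit (node 2 merges into node 0) — and find the resistance seen between A (node 1) and B (node 0).
Reduce the network between node 1 (A) and node 0 (B) by series/parallel combination:
  Rp1 = R1 ‖ R2 (parallel, both between nodes 0 and 1) = 1/(1/150 + 1/500) = 115.4 Ω
R_th = 115.4 Ω
I_n = V_th/R_th = 7.692/115.4 = 0.06667 A, and R_n = R_th = 115.4 Ω

Final answer: I_n = 0.06667 A, R_n = 115.4 Ω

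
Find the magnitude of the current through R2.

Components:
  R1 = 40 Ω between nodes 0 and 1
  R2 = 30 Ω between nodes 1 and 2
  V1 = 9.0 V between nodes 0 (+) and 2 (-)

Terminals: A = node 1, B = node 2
Nodal analysis, taking node 2 as the 0 V reference.
Source V1 fixes V_0 = 9 V.
KCL at each unknown node (sum of currents leaving = 0; resistances in Ω):
  Node 1: (V_1 - 9)/40 + (V_1 - 0)/30 = 0
Collecting terms: 0.05833 × V_1 = 0.225  =>  V_1 = 3.857 V
I_R2 = (V_1 - V_2)/R2 = (3.857 - 0)/30 = 0.1286 A
|I_R2| = 0.1286 A

Final answer: |I_R2| = 0.1286 A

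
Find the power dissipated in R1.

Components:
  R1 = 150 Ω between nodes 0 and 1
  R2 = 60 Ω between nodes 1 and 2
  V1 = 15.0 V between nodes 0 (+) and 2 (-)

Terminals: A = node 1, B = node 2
Nodal analysis, taking node 2 as the 0 V reference.
Source V1 fixes V_0 = 15 V.
KCL at each unknown node (sum of currents leaving = 0; resistances in Ω):
  Node 1: (V_1 - 15)/150 + (V_1 - 0)/60 = 0
Collecting terms: 0.02333 × V_1 = 0.1  =>  V_1 = 4.286 V
I_R1 = (V_0 - V_1)/R1 = (15 - 4.286)/150 = 0.07143 A
P_R1 = I_R1² × R1 = (0.07143)² × 150 = 0.7653 W

Final answer: 0.7653 W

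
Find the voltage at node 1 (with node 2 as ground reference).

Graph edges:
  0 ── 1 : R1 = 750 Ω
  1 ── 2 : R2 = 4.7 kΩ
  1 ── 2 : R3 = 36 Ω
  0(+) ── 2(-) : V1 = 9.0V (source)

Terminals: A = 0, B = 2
Nodal analysis, taking node 2 as the 0 V reference.
Source V1 fixes V_0 = 9 V.
KCL at each unknown node (sum of currents leaving = 0; resistances in Ω):
  Node 1: (V_1 - 9)/750 + (V_1 - 0)/4700 + (V_1 - 0)/36 = 0
Collecting terms: 0.02932 × V_1 = 0.012  =>  V_1 = 0.4092 V
The requested potential is V_1 = 0.4092 V.

Final answer: V_1 = 0.4092 V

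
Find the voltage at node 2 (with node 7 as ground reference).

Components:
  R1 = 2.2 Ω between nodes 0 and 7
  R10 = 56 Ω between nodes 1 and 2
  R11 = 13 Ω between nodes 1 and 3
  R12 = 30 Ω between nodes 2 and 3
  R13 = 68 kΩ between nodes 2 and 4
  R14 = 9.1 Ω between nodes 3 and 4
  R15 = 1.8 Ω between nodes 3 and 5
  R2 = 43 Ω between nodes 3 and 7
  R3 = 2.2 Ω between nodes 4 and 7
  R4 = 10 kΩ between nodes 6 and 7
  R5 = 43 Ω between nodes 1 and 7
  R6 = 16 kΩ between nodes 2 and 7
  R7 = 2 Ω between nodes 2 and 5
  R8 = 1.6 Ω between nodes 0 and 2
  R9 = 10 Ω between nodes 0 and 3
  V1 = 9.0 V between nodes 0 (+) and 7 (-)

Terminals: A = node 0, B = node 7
Nodal analysis, taking node 7 as the 0 V reference.
Source V1 fixes V_0 = 9 V.
KCL at each unknown node (sum of currents leaving = 0; resistances in Ω):
  Node 1: (V_1 - 0)/43 + (V_1 - V_2)/56 + (V_1 - V_3)/13 = 0
  Node 2: (V_2 - 0)/16000 + (V_2 - V_5)/2 + (V_2 - 9)/1.6 + (V_2 - V_1)/56 + (V_2 - V_3)/30 + (V_2 - V_4)/68000 = 0
  Node 3: (V_3 - 0)/43 + (V_3 - 9)/10 + (V_3 - V_1)/13 + (V_3 - V_2)/30 + (V_3 - V_4)/9.1 + (V_3 - V_5)/1.8 = 0
  Node 4: (V_4 - 0)/2.2 + (V_4 - V_2)/68000 + (V_4 - V_3)/9.1 = 0
  Node 5: (V_5 - V_2)/2 + (V_5 - V_3)/1.8 = 0
  Node 6: (V_6 - 0)/10000 = 0
Collecting terms (coefficients in siemens):
  0.118·V_1 - 0.01786·V_2 - 0.07692·V_3 = 0
  1.176·V_2 - 0.01786·V_1 - 0.03333·V_3 - 0.00001471·V_4 - 0.5·V_5 = 5.625
  0.899·V_3 - 0.07692·V_1 - 0.03333·V_2 - 0.1099·V_4 - 0.5556·V_5 = 0.9
  0.5645·V_4 - 0.00001471·V_2 - 0.1099·V_3 = 0
  1.056·V_5 - 0.5·V_2 - 0.5556·V_3 = 0
  0.0001·V_6 = 0
Solving these 6 simultaneous equations (Gaussian elimination) gives:
  V_1 = 5.357 V, V_2 = 8.091 V, V_3 = 6.342 V, V_4 = 1.235 V
  V_5 = 7.17 V, V_6 = 0 V
The requested potential is V_2 = 8.091 V.

Final answer: V_2 = 8.091 V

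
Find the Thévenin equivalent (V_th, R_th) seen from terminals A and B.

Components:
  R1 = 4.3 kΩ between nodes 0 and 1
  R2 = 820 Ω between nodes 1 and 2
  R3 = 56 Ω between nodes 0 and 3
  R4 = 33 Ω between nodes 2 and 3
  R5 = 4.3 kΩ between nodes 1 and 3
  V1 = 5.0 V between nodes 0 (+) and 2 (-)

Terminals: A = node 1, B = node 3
Step 1 — V_th is the open-circuit voltage V_A - V_B (nothing connected across the terminals).
Nodal analysis, taking node 2 as the 0 V reference.
Source V1 fixes V_0 = 5 V.
KCL at each unknown node (sum of currents leaving = 0; resistances in Ω):
  Node 1: (V_1 - 5)/4300 + (V_1 - 0)/820 + (V_1 - V_3)/4300 = 0
  Node 3: (V_3 - 5)/56 + (V_3 - 0)/33 + (V_3 - V_1)/4300 = 0
Collecting terms (coefficients in siemens):
  0.001685·V_1 - 0.0002326·V_3 = 0.001163
  0.04839·V_3 - 0.0002326·V_1 = 0.08929
Determinant D = (0.001685)(0.04839) - (-0.0002326)(-0.0002326) = 0.00008147
V_1 = [(0.001163)(0.04839) - (-0.0002326)(0.08929)]/D = 0.9456 V
V_3 = [(0.001685)(0.08929) - (0.001163)(-0.0002326)]/D = 1.85 V
V_th = V_1 - V_3 = 0.9456 - 1.85 = -0.904 V
Step 2 — R_th: zero the source — replace V1 by a short circuit (node 2 merges into node 0) — and find the resistance seen between A (node 1) and B (node 3).
Reduce the network between node 1 (A) and node 3 (B) by series/parallel combination:
  Rp1 = R1 ‖ R2 (parallel, both between nodes 0 and 1) = 1/(1/4300 + 1/820) = 688.7 Ω
  Rp2 = R3 ‖ R4 (parallel, both between nodes 0 and 3) = 1/(1/56 + 1/33) = 20.76 Ω
  Rs1 = Rp1 + Rp2 (series, joined only at node 0) = 688.7 + 20.76 = 709.4 Ω
  Rp3 = R5 ‖ Rs1 (parallel, both between nodes 1 and 3) = 1/(1/4300 + 1/709.4) = 609 Ω
R_th = 609 Ω

Final answer: V_th = -0.904 V, R_th = 609 Ω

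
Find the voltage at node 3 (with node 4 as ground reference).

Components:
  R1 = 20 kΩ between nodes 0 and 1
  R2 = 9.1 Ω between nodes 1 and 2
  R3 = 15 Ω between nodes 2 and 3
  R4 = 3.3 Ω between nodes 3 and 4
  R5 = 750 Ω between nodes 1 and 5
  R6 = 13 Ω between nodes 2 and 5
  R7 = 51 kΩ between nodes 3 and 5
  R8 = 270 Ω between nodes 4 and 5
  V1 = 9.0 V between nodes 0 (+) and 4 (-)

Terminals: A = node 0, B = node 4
Nodal analysis, taking node 4 as the 0 V reference.
Source V1 fixes V_0 = 9 V.
KCL at each unknown node (sum of currents leaving = 0; resistances in Ω):
  Node 1: (V_1 - 9)/20000 + (V_1 - V_2)/9.1 + (V_1 - V_5)/750 = 0
  Node 2: (V_2 - V_1)/9.1 + (V_2 - V_3)/15 + (V_2 - V_5)/13 = 0
  Node 3: (V_3 - V_2)/15 + (V_3 - 0)/3.3 + (V_3 - V_5)/51000 = 0
  Node 5: (V_5 - V_1)/750 + (V_5 - V_2)/13 + (V_5 - V_3)/51000 + (V_5 - 0)/270 = 0
Collecting terms (coefficients in siemens):
  0.1113·V_1 - 0.1099·V_2 - 0.001333·V_5 = 0.00045
  0.2535·V_2 - 0.1099·V_1 - 0.06667·V_3 - 0.07692·V_5 = 0
  0.3697·V_3 - 0.06667·V_2 - 0.00001961·V_5 = 0
  0.08198·V_5 - 0.001333·V_1 - 0.07692·V_2 - 0.00001961·V_3 = 0
Solving these 4 simultaneous equations (Gaussian elimination) gives:
  V_1 = 0.01176 V, V_2 = 0.007719 V, V_3 = 0.001392 V, V_5 = 0.007434 V
The requested potential is V_3 = 0.001392 V.

Final answer: V_3 = 0.001392 V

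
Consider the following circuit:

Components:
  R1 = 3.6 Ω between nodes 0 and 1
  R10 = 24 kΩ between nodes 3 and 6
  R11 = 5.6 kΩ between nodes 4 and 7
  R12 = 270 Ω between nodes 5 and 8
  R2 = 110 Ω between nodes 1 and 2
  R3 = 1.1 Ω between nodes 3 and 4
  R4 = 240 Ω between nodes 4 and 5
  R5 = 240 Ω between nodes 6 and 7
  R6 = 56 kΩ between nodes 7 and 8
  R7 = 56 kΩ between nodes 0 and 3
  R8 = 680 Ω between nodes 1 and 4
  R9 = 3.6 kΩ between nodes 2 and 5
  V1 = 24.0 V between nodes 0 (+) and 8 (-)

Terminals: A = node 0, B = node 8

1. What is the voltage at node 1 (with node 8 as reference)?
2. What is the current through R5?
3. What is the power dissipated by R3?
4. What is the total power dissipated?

Nodal analysis, taking node 8 as the 0 V reference.
Source V1 fixes V_0 = 24 V.
KCL at each unknown node (sum of currents leaving = 0; resistances in Ω):
  Node 1: (V_1 - 24)/3.6 + (V_1 - V_2)/110 + (V_1 - V_4)/680 = 0
  Node 2: (V_2 - V_1)/110 + (V_2 - V_5)/3600 = 0
  Node 3: (V_3 - V_4)/1.1 + (V_3 - 24)/56000 + (V_3 - V_6)/24000 = 0
  Node 4: (V_4 - V_3)/1.1 + (V_4 - V_5)/240 + (V_4 - V_1)/680 + (V_4 - V_7)/5600 = 0
  Node 5: (V_5 - V_4)/240 + (V_5 - V_2)/3600 + (V_5 - 0)/270 = 0
  Node 6: (V_6 - V_7)/240 + (V_6 - V_3)/24000 = 0
  Node 7: (V_7 - V_6)/240 + (V_7 - 0)/56000 + (V_7 - V_4)/5600 = 0
Collecting terms (coefficients in siemens):
  0.2883·V_1 - 0.009091·V_2 - 0.001471·V_4 = 6.667
  0.009369·V_2 - 0.009091·V_1 - 0.0002778·V_5 = 0
  0.9092·V_3 - 0.9091·V_4 - 0.00004167·V_6 = 0.0004286
  0.9149·V_4 - 0.001471·V_1 - 0.9091·V_3 - 0.004167·V_5 - 0.0001786·V_7 = 0
  0.008148·V_5 - 0.0002778·V_2 - 0.004167·V_4 = 0
  0.004208·V_6 - 0.00004167·V_3 - 0.004167·V_7 = 0
  0.004363·V_7 - 0.0001786·V_4 - 0.004167·V_6 = 0
Solving these 7 simultaneous equations (Gaussian elimination) gives:
  V_1 = 23.91 V, V_2 = 23.4 V, V_3 = 10.99 V, V_4 = 10.99 V
  V_5 = 6.418 V, V_6 = 10.17 V, V_7 = 10.17 V
Part 1:
  Read off the nodal solution: V_1 = 23.91 V
Part 2:
  I_R5 = (V_6 - V_7)/R5 = (10.17 - 10.17)/240 = 0.00003407 A
  Magnitude: I_R5 = 0.00003407 A
Part 3:
  I_R3 = (V_3 - V_4)/R3 = (10.99 - 10.99)/1.1 = 0.0001982 A
  P_R3 = I_R3² × R3 = (0.0001982)² × 1.1 = 0.00000004322 W
Part 4:
  Power in each resistor, P = (ΔV)²/R:
    P_R1 = (24 - 23.91)²/3.6 = 0.002026 W
    P_R2 = (23.91 - 23.4)²/110 = 0.002446 W
    P_R3 = (10.99 - 10.99)²/1.1 = 0.00000004322 W
    P_R4 = (10.99 - 6.418)²/240 = 0.08715 W
    P_R5 = (10.17 - 10.17)²/240 = 0.0000002787 W
    P_R6 = (10.17 - 0)²/56000 = 0.001845 W
    P_R7 = (24 - 10.99)²/56000 = 0.003022 W
    P_R8 = (23.91 - 10.99)²/680 = 0.2456 W
    P_R9 = (23.4 - 6.418)²/3600 = 0.08007 W
    P_R10 = (10.99 - 10.17)²/24000 = 0.00002787 W
    P_R11 = (10.99 - 10.17)²/5600 = 0.0001218 W
    P_R12 = (6.418 - 0)²/270 = 0.1526 W
  P_total = P_R1 + P_R2 + P_R3 + P_R4 + P_R5 + P_R6 + P_R7 + P_R8 + P_R9 + P_R10 + P_R11 + P_R12 = 0.5749 W

Final answers:
1. V_1 = 23.91 V
2. I_R5 = 3.407e-05 A
3. P_R3 = 4.322e-08 W
4. P_total = 0.5749 W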